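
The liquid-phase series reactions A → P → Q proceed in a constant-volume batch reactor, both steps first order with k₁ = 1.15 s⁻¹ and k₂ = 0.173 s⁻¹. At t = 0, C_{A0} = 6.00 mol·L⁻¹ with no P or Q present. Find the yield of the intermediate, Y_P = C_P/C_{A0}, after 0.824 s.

The intermediate concentration in a first-order A→B→C sequence is C_P = k₁C_{A0}(e^(−k₁t) − e^(−k₂t))/(k₂−k₁).
e^(−k₁t) = e^(−1.15×0.824) = e^(−0.9476) = 0.3877; e^(−k₂t) = e^(−0.1426) = 0.8671.
C_P = 1.15×6.00/(0.173−1.15) × (0.3877−0.8671) = (-7.062)×(-0.4795) = 3.386 mol·L⁻¹.
Y_P = C_P/C_{A0} = 3.386/6.00 = 0.564.

0.564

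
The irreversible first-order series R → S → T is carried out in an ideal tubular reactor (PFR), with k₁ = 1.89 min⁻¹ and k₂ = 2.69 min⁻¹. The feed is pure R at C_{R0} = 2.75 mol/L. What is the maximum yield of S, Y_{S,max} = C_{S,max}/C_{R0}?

For a first-order series the maximum intermediate yield is C_{S,max}/C_{R0} = (k₁/k₂)^[k₂/(k₂−k₁)].
= (1.89/2.69)^(2.69/(2.69−1.89)) = (0.7026)^(3.362) = 0.3052.

0.305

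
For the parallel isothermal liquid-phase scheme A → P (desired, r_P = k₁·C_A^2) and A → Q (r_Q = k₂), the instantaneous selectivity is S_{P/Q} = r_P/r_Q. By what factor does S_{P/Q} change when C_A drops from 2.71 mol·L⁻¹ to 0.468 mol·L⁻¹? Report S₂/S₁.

0.0298

S_{P/Q} = (k₁/k₂)·C_A^2, so S₂/S₁ = (C_{A,2}/C_{A,1})^2.
= (0.468/2.71)^2 = (0.1727)^2 = 0.0298.
Selectivity toward P falls as C_A falls — high-concentration operation is favoured.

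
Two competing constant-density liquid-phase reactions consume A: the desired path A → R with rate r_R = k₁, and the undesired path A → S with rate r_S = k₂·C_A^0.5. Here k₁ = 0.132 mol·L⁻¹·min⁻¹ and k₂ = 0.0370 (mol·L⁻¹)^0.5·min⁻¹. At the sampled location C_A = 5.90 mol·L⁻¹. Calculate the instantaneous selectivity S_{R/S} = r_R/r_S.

1.47

S_{R/S} = r_R/r_S = (k₁)/(k₂·C_A^0.5) = (k₁/k₂)·C_A^-0.5.
= (0.132) / (0.0370×5.900^0.5) = 0.1320/0.08987 = 1.47.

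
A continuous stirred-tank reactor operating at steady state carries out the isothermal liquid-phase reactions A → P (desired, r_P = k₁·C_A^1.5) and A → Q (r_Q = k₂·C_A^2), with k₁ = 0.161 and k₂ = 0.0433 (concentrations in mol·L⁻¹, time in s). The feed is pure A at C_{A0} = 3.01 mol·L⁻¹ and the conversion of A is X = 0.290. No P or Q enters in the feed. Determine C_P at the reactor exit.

Exit C_A = C_{A0}(1−X) = 3.01×0.710 = 2.137 mol·L⁻¹.
A CSTR operates uniformly at the exit composition, giving r_P = 0.5030 and r_Q = 0.1978 (each k·C_A^n at C_A = 2.137).
Fraction of consumed A going to P: r_P/(r_P+r_Q) = 0.7178.
C_P = 0.7178·C_{A0}·X = 0.7178×3.01×0.290 = 0.627 mol·L⁻¹.

0.627 mol·L⁻¹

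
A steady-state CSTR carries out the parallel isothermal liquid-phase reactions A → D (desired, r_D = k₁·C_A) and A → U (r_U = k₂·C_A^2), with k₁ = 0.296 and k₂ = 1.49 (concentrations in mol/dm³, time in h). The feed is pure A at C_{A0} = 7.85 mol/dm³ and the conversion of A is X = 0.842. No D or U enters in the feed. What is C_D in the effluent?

0.913 mol/dm³

Exit C_A = C_{A0}(1−X) = 7.85×0.158 = 1.240 mol/dm³.
In a CSTR the entire volume is at exit conditions, so r_D = 0.296×1.240 = 0.3671 and r_U = 1.49×1.240^2 = 2.292.
Fraction of consumed A going to D: r_D/(r_D+r_U) = 0.1381.
C_D = 0.1381·C_{A0}·X = 0.1381×7.85×0.842 = 0.913 mol/dm³.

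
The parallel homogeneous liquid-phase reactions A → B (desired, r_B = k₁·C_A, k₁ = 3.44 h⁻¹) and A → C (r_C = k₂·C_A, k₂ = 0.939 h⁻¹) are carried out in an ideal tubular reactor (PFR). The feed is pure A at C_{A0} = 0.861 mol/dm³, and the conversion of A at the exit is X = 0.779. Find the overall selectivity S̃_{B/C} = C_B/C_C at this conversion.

3.66

C_A = C_{A0}(1−X) = 0.1903 mol/dm³.
Both paths are first order in A, so the instantaneous fraction to B is constant: dC_B/d(−C_A) = k₁/(k₁+k₂) = 0.7856.
C_B = 0.7856·(C_{A0}−C_A) = 0.7856×0.6707 = 0.527 mol/dm³.
C_C = (C_{A0}−C_A)−C_B = 0.1438 mol/dm³; S̃_{B/C} = 0.5269/0.1438 = 3.66.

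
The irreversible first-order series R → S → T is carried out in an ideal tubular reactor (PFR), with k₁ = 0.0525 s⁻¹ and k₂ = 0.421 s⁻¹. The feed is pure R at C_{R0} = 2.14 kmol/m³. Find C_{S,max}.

0.198 kmol/m³

Evaluating C_S at τ_opt = ln(k₂/k₁)/(k₂−k₁) gives C_{S,max}/C_{R0} = (k₁/k₂)^[k₂/(k₂−k₁)].
= (0.0525/0.421)^(0.421/(0.421−0.0525)) = (0.1247)^(1.142) = 0.09270.
C_{S,max} = 0.09270×2.14 = 0.198 kmol/m³.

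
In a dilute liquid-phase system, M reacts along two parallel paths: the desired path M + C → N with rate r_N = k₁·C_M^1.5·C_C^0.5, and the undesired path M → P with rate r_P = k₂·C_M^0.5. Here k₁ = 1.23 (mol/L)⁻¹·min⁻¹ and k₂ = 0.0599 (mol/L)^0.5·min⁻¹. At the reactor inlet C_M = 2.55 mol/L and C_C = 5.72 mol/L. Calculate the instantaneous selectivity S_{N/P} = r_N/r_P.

125

S_{N/P} = r_N/r_P = (k₁·C_M^1.5·C_C^0.5)/(k₂·C_M^0.5) = (k₁/k₂)·C_M·C_C^0.5.
= (1.23×2.550^1.5×5.720^0.5) / (0.0599×2.550^0.5) = 11.98/0.09565 = 125.
Since the desired path is higher order in M, keeping C_M high (PFR or concentrated feed) favours N.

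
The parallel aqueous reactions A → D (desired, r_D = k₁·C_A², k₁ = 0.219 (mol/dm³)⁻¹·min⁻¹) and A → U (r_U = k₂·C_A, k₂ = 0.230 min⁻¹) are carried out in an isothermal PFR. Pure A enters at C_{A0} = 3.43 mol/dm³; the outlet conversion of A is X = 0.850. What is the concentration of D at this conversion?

C_A = C_{A0}(1−X) = 0.5145 mol/dm³.
Along a PFR/batch, dC_U/dC_A = −r_U/(r_D+r_U) = −k₂/(k₂+k₁·C_A).
Integrating from C_{A0} to C_A: C_U = (0.230/0.219)·ln[(0.230+0.219·3.43)/(0.230+0.219·0.515)] = 1.050·ln(0.9812/0.3427) = 1.105 mol/dm³.
Then C_D = (C_{A0}−C_A) − C_U = 2.916 − 1.105 = 1.811 mol/dm³.

1.81 mol/dm³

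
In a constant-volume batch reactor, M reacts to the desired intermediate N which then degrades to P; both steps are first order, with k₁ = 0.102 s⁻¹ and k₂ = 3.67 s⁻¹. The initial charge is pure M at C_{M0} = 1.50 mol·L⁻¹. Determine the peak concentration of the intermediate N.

For a first-order series the maximum intermediate yield is C_{N,max}/C_{M0} = (k₁/k₂)^[k₂/(k₂−k₁)].
= (0.102/3.67)^(3.67/(3.67−0.102)) = (0.02779)^(1.029) = 0.02509.
C_{N,max} = 0.02509×1.50 = 0.0376 mol·L⁻¹.

0.0376 mol·L⁻¹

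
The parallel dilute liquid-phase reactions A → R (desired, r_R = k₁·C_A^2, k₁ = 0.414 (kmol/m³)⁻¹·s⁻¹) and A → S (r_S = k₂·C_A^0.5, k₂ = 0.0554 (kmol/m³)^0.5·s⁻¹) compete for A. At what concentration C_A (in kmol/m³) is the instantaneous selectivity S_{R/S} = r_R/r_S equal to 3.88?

0.646 kmol/m³

S_{R/S} = (k₁/k₂)·C_A^1.5 ⇒ C_A = (S·k₂/k₁)^(1/1.5).
= (3.88×0.0554/0.414)^(0.6667) = (0.5192)^(0.6667) = 0.646 kmol/m³.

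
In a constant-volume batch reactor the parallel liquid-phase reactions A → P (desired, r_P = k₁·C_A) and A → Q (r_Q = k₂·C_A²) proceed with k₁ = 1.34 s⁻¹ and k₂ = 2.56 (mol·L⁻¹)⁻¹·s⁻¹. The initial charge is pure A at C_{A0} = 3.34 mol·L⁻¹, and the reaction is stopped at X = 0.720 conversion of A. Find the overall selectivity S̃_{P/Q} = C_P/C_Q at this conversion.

0.269

C_A = C_{A0}(1−X) = 0.9352 mol·L⁻¹.
Along a PFR/batch, dC_P/dC_A = −r_P/(r_P+r_Q) = −k₁/(k₁+k₂·C_A).
Integrating from C_{A0} to C_A: C_P = (1.34/2.56)·ln[(1.34+2.56·3.34)/(1.34+2.56·0.935)] = 0.5234·ln(9.890/3.734) = 0.5099 mol·L⁻¹.
C_Q = (C_{A0}−C_A)−C_P = 1.895 mol·L⁻¹; S̃_{P/Q} = 0.5099/1.895 = 0.269.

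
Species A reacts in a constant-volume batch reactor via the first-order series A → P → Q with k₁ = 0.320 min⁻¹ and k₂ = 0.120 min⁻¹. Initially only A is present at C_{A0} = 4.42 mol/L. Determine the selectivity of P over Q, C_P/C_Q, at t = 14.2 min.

The intermediate concentration in a first-order A→B→C sequence is C_P = k₁C_{A0}(e^(−k₁t) − e^(−k₂t))/(k₂−k₁).
e^(−k₁t) = e^(−0.320×14.2) = e^(−4.544) = 0.01063; e^(−k₂t) = e^(−1.704) = 0.1820.
C_P = 0.320×4.42/(0.120−0.320) × (0.01063−0.1820) = (-7.072)×(-0.1713) = 1.212 mol/L.
C_A = C_{A0}e^(−k₁t) = 0.04699 mol/L, so C_Q = C_{A0}−C_A−C_P = 3.161 mol/L; C_P/C_Q = 0.383.

0.383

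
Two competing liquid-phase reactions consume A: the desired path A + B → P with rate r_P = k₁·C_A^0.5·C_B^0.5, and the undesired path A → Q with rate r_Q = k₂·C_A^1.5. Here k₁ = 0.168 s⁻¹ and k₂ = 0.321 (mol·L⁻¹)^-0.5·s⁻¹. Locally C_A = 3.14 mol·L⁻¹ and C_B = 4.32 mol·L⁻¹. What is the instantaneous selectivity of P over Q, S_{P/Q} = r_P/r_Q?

0.346

S_{P/Q} = r_P/r_Q = (k₁·C_A^0.5·C_B^0.5)/(k₂·C_A^1.5) = (k₁/k₂)·C_A⁻¹·C_B^0.5.
= (0.168×3.140^0.5×4.320^0.5) / (0.321×3.140^1.5) = 0.6188/1.786 = 0.346.
The undesired path is higher order in A, so low C_A (CSTR or dilute feed) favours P.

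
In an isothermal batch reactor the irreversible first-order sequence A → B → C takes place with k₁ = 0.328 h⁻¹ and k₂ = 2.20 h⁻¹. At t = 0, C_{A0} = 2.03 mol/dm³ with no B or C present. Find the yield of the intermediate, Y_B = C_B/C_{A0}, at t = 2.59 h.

For first-order series with pure A initially, C_B(t) = k₁C_{A0}/(k₂−k₁)·(e^(−k₁t) − e^(−k₂t)).
e^(−k₁t) = e^(−0.328×2.59) = e^(−0.8495) = 0.4276; e^(−k₂t) = e^(−5.698) = 0.003353.
C_B = 0.328×2.03/(2.20−0.328) × (0.4276−0.003353) = 0.3557×0.4243 = 0.1509 mol/dm³.
Y_B = C_B/C_{A0} = 0.1509/2.03 = 0.0743.

0.0743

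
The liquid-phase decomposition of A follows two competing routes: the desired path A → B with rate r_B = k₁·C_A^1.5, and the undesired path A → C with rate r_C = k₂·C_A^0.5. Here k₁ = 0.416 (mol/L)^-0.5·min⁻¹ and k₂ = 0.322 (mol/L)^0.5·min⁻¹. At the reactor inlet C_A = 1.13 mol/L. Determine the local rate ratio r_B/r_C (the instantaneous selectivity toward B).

1.46

S_{B/C} = r_B/r_C = (k₁·C_A^1.5)/(k₂·C_A^0.5) = (k₁/k₂)·C_A.
= (0.416×1.130^1.5) / (0.322×1.130^0.5) = 0.4997/0.3423 = 1.46.
Since the desired path is higher order in A, keeping C_A high (PFR or concentrated feed) favours B.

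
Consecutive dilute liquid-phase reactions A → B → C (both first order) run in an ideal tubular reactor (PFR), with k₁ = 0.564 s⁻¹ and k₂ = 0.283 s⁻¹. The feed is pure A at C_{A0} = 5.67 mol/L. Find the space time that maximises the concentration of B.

2.45 s

Setting dC_B/dτ = 0 gives τ_opt = ln(k₂/k₁)/(k₂−k₁).
= ln(0.283/0.564)/(0.283−0.564) = ln(0.5018)/-0.2810 = -0.6896/-0.2810 = 2.45 s.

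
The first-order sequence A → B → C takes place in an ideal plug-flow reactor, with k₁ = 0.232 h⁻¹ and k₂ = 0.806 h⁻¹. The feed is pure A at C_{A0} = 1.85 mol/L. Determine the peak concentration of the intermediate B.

Evaluating C_B at τ_opt = ln(k₂/k₁)/(k₂−k₁) gives C_{B,max}/C_{A0} = (k₁/k₂)^[k₂/(k₂−k₁)].
= (0.232/0.806)^(0.806/(0.806−0.232)) = (0.2878)^(1.404) = 0.1740.
C_{B,max} = 0.1740×1.85 = 0.322 mol/L.

0.322 mol/L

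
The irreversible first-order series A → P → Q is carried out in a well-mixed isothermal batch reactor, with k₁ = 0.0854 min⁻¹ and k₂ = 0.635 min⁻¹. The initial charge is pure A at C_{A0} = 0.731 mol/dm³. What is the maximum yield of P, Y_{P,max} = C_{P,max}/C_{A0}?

For a first-order series the maximum intermediate yield is C_{P,max}/C_{A0} = (k₁/k₂)^[k₂/(k₂−k₁)].
= (0.0854/0.635)^(0.635/(0.635−0.0854)) = (0.1345)^(1.155) = 0.09847.

0.0985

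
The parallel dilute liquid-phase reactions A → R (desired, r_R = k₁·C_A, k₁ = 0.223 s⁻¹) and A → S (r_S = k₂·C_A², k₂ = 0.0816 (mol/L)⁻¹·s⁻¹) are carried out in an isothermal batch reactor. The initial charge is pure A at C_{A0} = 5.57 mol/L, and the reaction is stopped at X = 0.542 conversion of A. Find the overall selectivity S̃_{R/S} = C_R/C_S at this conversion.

C_A = C_{A0}(1−X) = 2.551 mol/L.
Along a PFR/batch, dC_R/dC_A = −r_R/(r_R+r_S) = −k₁/(k₁+k₂·C_A).
Integrating from C_{A0} to C_A: C_R = (0.223/0.0816)·ln[(0.223+0.0816·5.57)/(0.223+0.0816·2.55)] = 2.733·ln(0.6775/0.4312) = 1.235 mol/L.
C_S = (C_{A0}−C_A)−C_R = 1.784 mol/L; S̃_{R/S} = 1.235/1.784 = 0.692.

0.692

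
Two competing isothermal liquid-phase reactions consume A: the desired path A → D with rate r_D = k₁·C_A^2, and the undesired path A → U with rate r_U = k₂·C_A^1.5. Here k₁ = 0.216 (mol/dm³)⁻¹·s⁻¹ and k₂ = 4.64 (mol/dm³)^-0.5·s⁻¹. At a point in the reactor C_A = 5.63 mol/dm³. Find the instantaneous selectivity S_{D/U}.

S_{D/U} = r_D/r_U = (k₁·C_A^2)/(k₂·C_A^1.5) = (k₁/k₂)·C_A^0.5.
= (0.216×5.630^2) / (4.64×5.630^1.5) = 6.847/61.98 = 0.110.
Since the desired path is higher order in A, keeping C_A high (PFR or concentrated feed) favours D.

0.110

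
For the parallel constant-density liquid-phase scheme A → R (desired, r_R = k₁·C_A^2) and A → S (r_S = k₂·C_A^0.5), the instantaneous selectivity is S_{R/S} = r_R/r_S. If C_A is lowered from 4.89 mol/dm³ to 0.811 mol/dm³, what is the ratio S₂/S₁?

0.0675

S_{R/S} = (k₁/k₂)·C_A^1.5, so S₂/S₁ = (C_{A,2}/C_{A,1})^1.5.
= (0.811/4.89)^1.5 = (0.1658)^1.5 = 0.0675.
Selectivity toward R falls as C_A falls — high-concentration operation is favoured.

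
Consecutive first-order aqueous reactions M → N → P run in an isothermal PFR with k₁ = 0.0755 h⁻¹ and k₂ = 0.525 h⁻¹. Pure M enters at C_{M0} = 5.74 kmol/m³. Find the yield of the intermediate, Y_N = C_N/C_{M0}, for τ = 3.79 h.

Solving the coupled first-order balances gives C_N(τ) = [k₁/(k₂−k₁)]·C_{M0}·(e^(−k₁τ) − e^(−k₂τ)).
e^(−k₁τ) = e^(−0.0755×3.79) = e^(−0.2861) = 0.7512; e^(−k₂τ) = e^(−1.990) = 0.1367.
C_N = 0.0755×5.74/(0.525−0.0755) × (0.7512−0.1367) = 0.9641×0.6144 = 0.5924 kmol/m³.
Y_N = C_N/C_{M0} = 0.5924/5.74 = 0.103.

0.103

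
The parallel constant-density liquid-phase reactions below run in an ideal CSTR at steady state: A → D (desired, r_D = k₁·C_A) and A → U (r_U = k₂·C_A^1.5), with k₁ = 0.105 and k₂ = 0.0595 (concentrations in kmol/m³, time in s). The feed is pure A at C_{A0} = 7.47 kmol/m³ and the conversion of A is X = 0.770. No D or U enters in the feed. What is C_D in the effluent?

3.30 kmol/m³

Exit C_A = C_{A0}(1−X) = 7.47×0.230 = 1.718 kmol/m³.
Rates in a CSTR are evaluated at the outlet concentration: r_D = 0.105×1.718 = 0.1804, r_U = 0.0595×1.718^1.5 = 0.1340.
Fraction of consumed A going to D: r_D/(r_D+r_U) = 0.5738.
C_D = 0.5738·C_{A0}·X = 0.5738×7.47×0.770 = 3.30 kmol/m³.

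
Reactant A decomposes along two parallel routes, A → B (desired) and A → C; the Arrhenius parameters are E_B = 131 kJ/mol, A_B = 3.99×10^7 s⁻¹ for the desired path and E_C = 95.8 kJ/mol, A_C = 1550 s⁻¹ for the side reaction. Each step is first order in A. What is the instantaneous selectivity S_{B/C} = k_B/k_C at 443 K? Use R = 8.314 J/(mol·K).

Since both paths have the same order in A, the concentration cancels and S_{B/C} = k_B/k_C = (A_B/A_C)·exp[(E_C−E_B)/(RT)].
(E_C−E_B)/(RT) = (95.8−131)×10³/(8.314×443) = -35200/3683 = -9.557.
k_B/k_C = (3.99×10^7/1550)·exp(-9.557) = 25742 × 7.069×10^-5 = 1.82.

1.82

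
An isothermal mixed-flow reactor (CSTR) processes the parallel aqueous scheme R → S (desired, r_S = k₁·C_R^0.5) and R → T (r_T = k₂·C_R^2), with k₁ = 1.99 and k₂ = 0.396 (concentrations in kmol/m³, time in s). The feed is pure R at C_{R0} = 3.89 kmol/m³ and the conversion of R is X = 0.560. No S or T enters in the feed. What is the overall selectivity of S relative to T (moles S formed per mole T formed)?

2.24

Exit C_R = C_{R0}(1−X) = 3.89×0.440 = 1.712 kmol/m³.
Rates in a CSTR are evaluated at the outlet concentration: r_S = 1.99×1.712^0.5 = 2.603, r_T = 0.396×1.712^2 = 1.160.
Overall selectivity = C_S/C_T = r_Sτ/(r_Tτ) = r_S/r_T = 2.24.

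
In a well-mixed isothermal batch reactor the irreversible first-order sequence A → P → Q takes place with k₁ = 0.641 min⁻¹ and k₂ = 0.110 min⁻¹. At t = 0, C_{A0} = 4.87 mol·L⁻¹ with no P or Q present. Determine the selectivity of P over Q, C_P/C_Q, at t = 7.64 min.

1.07

For first-order series with pure A initially, C_P(t) = k₁C_{A0}/(k₂−k₁)·(e^(−k₁t) − e^(−k₂t)).
e^(−k₁t) = e^(−0.641×7.64) = e^(−4.897) = 0.007467; e^(−k₂t) = e^(−0.8404) = 0.4315.
C_P = 0.641×4.87/(0.110−0.641) × (0.007467−0.4315) = (-5.879)×(-0.4241) = 2.493 mol·L⁻¹.
C_A = C_{A0}e^(−k₁t) = 0.03637 mol·L⁻¹, so C_Q = C_{A0}−C_A−C_P = 2.341 mol·L⁻¹; C_P/C_Q = 1.07.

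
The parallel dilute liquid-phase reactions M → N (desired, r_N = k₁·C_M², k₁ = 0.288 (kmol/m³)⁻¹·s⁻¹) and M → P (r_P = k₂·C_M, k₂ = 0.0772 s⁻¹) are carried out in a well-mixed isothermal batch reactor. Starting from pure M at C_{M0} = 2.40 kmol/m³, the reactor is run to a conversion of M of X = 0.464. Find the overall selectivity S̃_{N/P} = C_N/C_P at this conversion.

C_M = C_{M0}(1−X) = 1.286 kmol/m³.
Along a PFR/batch, dC_P/dC_M = −r_P/(r_N+r_P) = −k₂/(k₂+k₁·C_M).
Integrating from C_{M0} to C_M: C_P = (0.0772/0.288)·ln[(0.0772+0.288·2.40)/(0.0772+0.288·1.29)] = 0.2681·ln(0.7684/0.4477) = 0.1448 kmol/m³.
Then C_N = (C_{M0}−C_M) − C_P = 1.114 − 0.1448 = 0.9688 kmol/m³.
S̃_{N/P} = C_N/C_P = 0.9688/0.1448 = 6.69.

6.69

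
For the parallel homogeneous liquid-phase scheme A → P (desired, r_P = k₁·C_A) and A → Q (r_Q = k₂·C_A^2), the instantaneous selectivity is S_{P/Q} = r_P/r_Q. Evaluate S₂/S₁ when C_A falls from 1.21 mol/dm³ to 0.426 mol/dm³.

2.84

S_{P/Q} = (k₁/k₂)·C_A⁻¹, so S₂/S₁ = (C_{A,2}/C_{A,1})⁻¹.
= 1.21/0.426 = 2.84.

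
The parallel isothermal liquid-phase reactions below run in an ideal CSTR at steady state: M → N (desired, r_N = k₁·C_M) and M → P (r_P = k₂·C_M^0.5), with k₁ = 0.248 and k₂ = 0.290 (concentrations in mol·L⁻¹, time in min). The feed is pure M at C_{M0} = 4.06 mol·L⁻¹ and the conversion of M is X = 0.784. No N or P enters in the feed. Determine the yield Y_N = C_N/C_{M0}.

Exit C_M = C_{M0}(1−X) = 4.06×0.216 = 0.8770 mol·L⁻¹.
A CSTR operates uniformly at the exit composition, giving r_N = 0.2175 and r_P = 0.2716 (each k·C_M^n at C_M = 0.8770).
Fraction of consumed M going to N: r_N/(r_N+r_P) = 0.4447.
C_N = 0.4447·C_{M0}·X = 0.4447×4.06×0.784 = 1.42 mol·L⁻¹; Y_N = C_N/C_{M0} = 0.349.

0.349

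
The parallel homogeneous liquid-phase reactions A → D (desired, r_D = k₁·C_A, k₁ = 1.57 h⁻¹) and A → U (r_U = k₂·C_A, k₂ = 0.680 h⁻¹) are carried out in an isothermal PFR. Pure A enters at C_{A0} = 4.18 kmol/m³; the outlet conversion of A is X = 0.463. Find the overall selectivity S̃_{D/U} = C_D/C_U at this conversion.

C_A = C_{A0}(1−X) = 2.245 kmol/m³.
Both paths are first order in A, so the instantaneous fraction to D is constant: dC_D/d(−C_A) = k₁/(k₁+k₂) = 0.6978.
C_D = 0.6978·(C_{A0}−C_A) = 0.6978×1.935 = 1.35 kmol/m³.
C_U = (C_{A0}−C_A)−C_D = 0.5849 kmol/m³; S̃_{D/U} = 1.350/0.5849 = 2.31.

2.31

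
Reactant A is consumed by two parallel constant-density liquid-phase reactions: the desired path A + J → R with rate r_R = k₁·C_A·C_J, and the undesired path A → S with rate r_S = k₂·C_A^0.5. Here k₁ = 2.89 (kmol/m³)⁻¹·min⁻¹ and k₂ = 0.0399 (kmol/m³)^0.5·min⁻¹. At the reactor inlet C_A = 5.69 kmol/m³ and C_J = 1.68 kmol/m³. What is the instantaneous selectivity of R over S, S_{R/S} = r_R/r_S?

290

S_{R/S} = r_R/r_S = (k₁·C_A·C_J)/(k₂·C_A^0.5) = (k₁/k₂)·C_A^0.5·C_J.
= (2.89×5.690×1.680) / (0.0399×5.690^0.5) = 27.63/0.09518 = 290.
Since the desired path is higher order in A, keeping C_A high (PFR or concentrated feed) favours R.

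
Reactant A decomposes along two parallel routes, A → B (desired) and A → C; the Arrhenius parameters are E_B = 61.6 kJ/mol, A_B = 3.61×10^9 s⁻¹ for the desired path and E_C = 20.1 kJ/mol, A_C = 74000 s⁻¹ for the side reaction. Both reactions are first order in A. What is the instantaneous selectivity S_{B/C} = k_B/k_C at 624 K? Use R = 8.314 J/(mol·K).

k_B/k_C = (A_B/A_C)·exp[−(E_B−E_C)/(RT)] = (A_B/A_C)·exp[(E_C−E_B)/(RT)].
(E_C−E_B)/(RT) = (20.1−61.6)×10³/(8.314×624) = -41500/5188 = -7.999.
k_B/k_C = (3.61×10^9/74000)·exp(-7.999) = 48784 × 3.357×10^-4 = 16.4.
Since E_B > E_C, raising the temperature improves selectivity toward B.

16.4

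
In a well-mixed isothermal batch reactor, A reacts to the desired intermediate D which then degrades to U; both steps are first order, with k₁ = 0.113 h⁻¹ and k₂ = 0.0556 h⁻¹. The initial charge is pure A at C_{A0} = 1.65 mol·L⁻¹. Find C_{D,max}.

At the optimum, C_{D,max}/C_{A0} = (k₁/k₂)^[k₂/(k₂−k₁)].
= (0.113/0.0556)^(0.0556/(0.0556−0.113)) = (2.032)^(-0.9686) = 0.5031.
C_{D,max} = 0.5031×1.65 = 0.830 mol·L⁻¹.

0.830 mol·L⁻¹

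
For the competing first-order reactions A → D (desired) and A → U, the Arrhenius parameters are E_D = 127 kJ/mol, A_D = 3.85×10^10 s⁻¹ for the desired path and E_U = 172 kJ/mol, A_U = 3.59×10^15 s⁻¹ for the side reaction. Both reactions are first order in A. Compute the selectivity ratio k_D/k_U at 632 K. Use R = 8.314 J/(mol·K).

k_D/k_U = (A_D/A_U)·exp[−(E_D−E_U)/(RT)] = (A_D/A_U)·exp[(E_U−E_D)/(RT)].
(E_U−E_D)/(RT) = (172−127)×10³/(8.314×632) = 45000/5254 = 8.564.
k_D/k_U = (3.85×10^10/3.59×10^15)·exp(8.564) = 1.072×10^-5 × 5241 = 0.0562.
Since E_D < E_U, lowering the temperature improves selectivity toward D.

0.0562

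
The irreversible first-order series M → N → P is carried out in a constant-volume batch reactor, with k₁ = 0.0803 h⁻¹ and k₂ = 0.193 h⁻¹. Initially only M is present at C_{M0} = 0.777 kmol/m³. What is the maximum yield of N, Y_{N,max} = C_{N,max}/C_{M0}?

0.223

Evaluating C_N at t_opt = ln(k₂/k₁)/(k₂−k₁) gives C_{N,max}/C_{M0} = (k₁/k₂)^[k₂/(k₂−k₁)].
= (0.0803/0.193)^(0.193/(0.193−0.0803)) = (0.4161)^(1.713) = 0.2227.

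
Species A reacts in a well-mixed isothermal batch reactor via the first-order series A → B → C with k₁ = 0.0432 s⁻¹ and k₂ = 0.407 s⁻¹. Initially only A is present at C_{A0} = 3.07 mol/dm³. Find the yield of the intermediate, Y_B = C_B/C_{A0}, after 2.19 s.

For first-order series with pure A initially, C_B(t) = k₁C_{A0}/(k₂−k₁)·(e^(−k₁t) − e^(−k₂t)).
e^(−k₁t) = e^(−0.0432×2.19) = e^(−0.09461) = 0.9097; e^(−k₂t) = e^(−0.8913) = 0.4101.
C_B = 0.0432×3.07/(0.407−0.0432) × (0.9097−0.4101) = 0.3646×0.4996 = 0.1821 mol/dm³.
Y_B = C_B/C_{A0} = 0.1821/3.07 = 0.0593.

0.0593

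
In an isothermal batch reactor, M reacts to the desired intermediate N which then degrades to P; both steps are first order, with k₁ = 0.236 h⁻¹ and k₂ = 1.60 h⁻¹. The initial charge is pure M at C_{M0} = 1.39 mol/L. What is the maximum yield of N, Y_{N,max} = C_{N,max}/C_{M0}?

Evaluating C_N at t_opt = ln(k₂/k₁)/(k₂−k₁) gives C_{N,max}/C_{M0} = (k₁/k₂)^[k₂/(k₂−k₁)].
= (0.236/1.60)^(1.60/(1.60−0.236)) = (0.1475)^(1.173) = 0.1059.

0.106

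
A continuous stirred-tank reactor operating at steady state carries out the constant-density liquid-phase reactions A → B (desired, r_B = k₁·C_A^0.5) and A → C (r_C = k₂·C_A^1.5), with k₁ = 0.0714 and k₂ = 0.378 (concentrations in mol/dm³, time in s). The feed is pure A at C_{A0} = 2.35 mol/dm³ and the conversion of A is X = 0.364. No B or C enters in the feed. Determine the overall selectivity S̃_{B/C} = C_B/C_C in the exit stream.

0.126

Exit C_A = C_{A0}(1−X) = 2.35×0.636 = 1.495 mol/dm³.
Rates in a CSTR are evaluated at the outlet concentration: r_B = 0.0714×1.495^0.5 = 0.08729, r_C = 0.378×1.495^1.5 = 0.6907.
Overall selectivity = C_B/C_C = r_Bτ/(r_Cτ) = r_B/r_C = 0.126.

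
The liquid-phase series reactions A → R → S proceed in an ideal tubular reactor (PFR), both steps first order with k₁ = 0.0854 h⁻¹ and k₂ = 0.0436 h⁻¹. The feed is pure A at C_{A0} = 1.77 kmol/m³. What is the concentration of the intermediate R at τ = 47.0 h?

0.401 kmol/m³

For first-order series with pure A initially, C_R(τ) = k₁C_{A0}/(k₂−k₁)·(e^(−k₁τ) − e^(−k₂τ)).
e^(−k₁τ) = e^(−0.0854×47.0) = e^(−4.014) = 0.01806; e^(−k₂τ) = e^(−2.049) = 0.1288.
C_R = 0.0854×1.77/(0.0436−0.0854) × (0.01806−0.1288) = (-3.616)×(-0.1108) = 0.4006 kmol/m³.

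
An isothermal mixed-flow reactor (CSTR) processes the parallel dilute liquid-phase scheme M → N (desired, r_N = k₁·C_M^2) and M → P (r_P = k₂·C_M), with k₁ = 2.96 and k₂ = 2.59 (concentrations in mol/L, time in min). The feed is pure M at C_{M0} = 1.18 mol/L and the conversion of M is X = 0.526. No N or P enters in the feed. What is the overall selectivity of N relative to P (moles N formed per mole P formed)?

Exit C_M = C_{M0}(1−X) = 1.18×0.474 = 0.5593 mol/L.
In a CSTR the entire volume is at exit conditions, so r_N = 2.96×0.5593^2 = 0.9260 and r_P = 2.59×0.5593 = 1.449.
Overall selectivity = C_N/C_P = r_Nτ/(r_Pτ) = r_N/r_P = 0.639.

0.639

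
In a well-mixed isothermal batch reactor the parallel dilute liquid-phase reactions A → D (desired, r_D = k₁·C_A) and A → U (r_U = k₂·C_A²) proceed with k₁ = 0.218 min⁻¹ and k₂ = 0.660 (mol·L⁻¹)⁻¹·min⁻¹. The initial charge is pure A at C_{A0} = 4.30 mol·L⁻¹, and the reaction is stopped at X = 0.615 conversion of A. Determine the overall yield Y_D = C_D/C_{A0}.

0.0650

C_A = C_{A0}(1−X) = 1.655 mol·L⁻¹.
Along a PFR/batch, dC_D/dC_A = −r_D/(r_D+r_U) = −k₁/(k₁+k₂·C_A).
Integrating from C_{A0} to C_A: C_D = (0.218/0.660)·ln[(0.218+0.660·4.30)/(0.218+0.660·1.66)] = 0.3303·ln(3.056/1.311) = 0.2796 mol·L⁻¹.
Y_D = C_D/C_{A0} = 0.2796/4.30 = 0.0650.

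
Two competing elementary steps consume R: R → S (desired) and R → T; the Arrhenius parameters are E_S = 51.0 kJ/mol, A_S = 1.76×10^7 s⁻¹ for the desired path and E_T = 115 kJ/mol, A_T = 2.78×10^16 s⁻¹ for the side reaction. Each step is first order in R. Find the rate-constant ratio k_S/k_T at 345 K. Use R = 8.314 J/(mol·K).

3.10

k_S/k_T = (A_S/A_T)·exp[−(E_S−E_T)/(RT)] = (A_S/A_T)·exp[(E_T−E_S)/(RT)].
(E_T−E_S)/(RT) = (115−51.0)×10³/(8.314×345) = 64000/2868 = 22.31.
k_S/k_T = (1.76×10^7/2.78×10^16)·exp(22.31) = 6.331×10^-10 × 4.901×10^9 = 3.10.
Since E_S < E_T, lowering the temperature improves selectivity toward S.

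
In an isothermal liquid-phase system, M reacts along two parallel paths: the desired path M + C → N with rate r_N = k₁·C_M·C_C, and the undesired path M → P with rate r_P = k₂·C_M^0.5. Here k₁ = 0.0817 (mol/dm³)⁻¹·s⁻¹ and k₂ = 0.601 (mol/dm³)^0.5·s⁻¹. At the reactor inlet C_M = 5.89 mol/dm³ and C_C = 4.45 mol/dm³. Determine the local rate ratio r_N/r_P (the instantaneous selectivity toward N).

1.47

S_{N/P} = r_N/r_P = (k₁·C_M·C_C)/(k₂·C_M^0.5) = (k₁/k₂)·C_M^0.5·C_C.
= (0.0817×5.890×4.450) / (0.601×5.890^0.5) = 2.141/1.459 = 1.47.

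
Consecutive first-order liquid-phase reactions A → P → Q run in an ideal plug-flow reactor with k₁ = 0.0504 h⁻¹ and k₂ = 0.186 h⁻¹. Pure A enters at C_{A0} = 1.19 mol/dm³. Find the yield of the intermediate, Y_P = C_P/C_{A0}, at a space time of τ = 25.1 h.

0.101

For first-order series with pure A initially, C_P(τ) = k₁C_{A0}/(k₂−k₁)·(e^(−k₁τ) − e^(−k₂τ)).
e^(−k₁τ) = e^(−0.0504×25.1) = e^(−1.265) = 0.2822; e^(−k₂τ) = e^(−4.669) = 0.009385.
C_P = 0.0504×1.19/(0.186−0.0504) × (0.2822−0.009385) = 0.4423×0.2728 = 0.1207 mol/dm³.
Y_P = C_P/C_{A0} = 0.1207/1.19 = 0.101.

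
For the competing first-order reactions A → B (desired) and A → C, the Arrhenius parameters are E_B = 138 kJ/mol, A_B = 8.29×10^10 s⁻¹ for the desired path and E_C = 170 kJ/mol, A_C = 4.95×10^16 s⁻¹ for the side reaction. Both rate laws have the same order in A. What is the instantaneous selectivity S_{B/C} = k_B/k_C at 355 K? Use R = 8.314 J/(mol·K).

0.0856

Since both paths have the same order in A, the concentration cancels and S_{B/C} = k_B/k_C = (A_B/A_C)·exp[(E_C−E_B)/(RT)].
(E_C−E_B)/(RT) = (170−138)×10³/(8.314×355) = 32000/2951 = 10.84.
k_B/k_C = (8.29×10^10/4.95×10^16)·exp(10.84) = 1.675×10^-6 × 51126 = 0.0856.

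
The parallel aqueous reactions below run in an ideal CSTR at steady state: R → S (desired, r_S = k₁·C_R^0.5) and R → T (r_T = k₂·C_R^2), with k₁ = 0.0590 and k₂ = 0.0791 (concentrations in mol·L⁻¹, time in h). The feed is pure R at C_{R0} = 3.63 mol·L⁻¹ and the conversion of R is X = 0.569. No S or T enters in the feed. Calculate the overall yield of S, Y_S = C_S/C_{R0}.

0.157

Exit C_R = C_{R0}(1−X) = 3.63×0.431 = 1.565 mol·L⁻¹.
Rates in a CSTR are evaluated at the outlet concentration: r_S = 0.0590×1.565^0.5 = 0.07380, r_T = 0.0791×1.565^2 = 0.1936.
Fraction of consumed R going to S: r_S/(r_S+r_T) = 0.2760.
C_S = 0.2760·C_{R0}·X = 0.2760×3.63×0.569 = 0.570 mol·L⁻¹; Y_S = C_S/C_{R0} = 0.157.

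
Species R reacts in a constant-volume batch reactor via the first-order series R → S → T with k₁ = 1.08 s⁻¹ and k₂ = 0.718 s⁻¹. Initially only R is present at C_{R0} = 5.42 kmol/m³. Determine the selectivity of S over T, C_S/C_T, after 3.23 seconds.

0.264

Solving the coupled first-order balances gives C_S(t) = [k₁/(k₂−k₁)]·C_{R0}·(e^(−k₁t) − e^(−k₂t)).
e^(−k₁t) = e^(−1.08×3.23) = e^(−3.488) = 0.03055; e^(−k₂t) = e^(−2.319) = 0.09836.
C_S = 1.08×5.42/(0.718−1.08) × (0.03055−0.09836) = (-16.17)×(-0.06781) = 1.096 kmol/m³.
C_R = C_{R0}e^(−k₁t) = 0.1656 kmol/m³, so C_T = C_{R0}−C_R−C_S = 4.158 kmol/m³; C_S/C_T = 0.264.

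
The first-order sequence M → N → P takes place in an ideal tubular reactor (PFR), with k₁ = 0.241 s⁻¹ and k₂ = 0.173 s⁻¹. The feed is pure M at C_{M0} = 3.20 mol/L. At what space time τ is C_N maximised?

For first-order series the maximum of C_N occurs at τ_opt = ln(k₂/k₁)/(k₂−k₁).
= ln(0.173/0.241)/(0.173−0.241) = ln(0.7178)/-0.06800 = -0.3315/-0.06800 = 4.88 s.

4.88 s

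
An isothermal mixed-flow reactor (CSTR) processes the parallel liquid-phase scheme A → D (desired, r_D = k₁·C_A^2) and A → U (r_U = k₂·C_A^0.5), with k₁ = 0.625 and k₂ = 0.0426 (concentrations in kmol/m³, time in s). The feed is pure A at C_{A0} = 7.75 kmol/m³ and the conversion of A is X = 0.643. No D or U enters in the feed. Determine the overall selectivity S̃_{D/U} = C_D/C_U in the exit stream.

Exit C_A = C_{A0}(1−X) = 7.75×0.357 = 2.767 kmol/m³.
A CSTR operates uniformly at the exit composition, giving r_D = 4.784 and r_U = 0.07086 (each k·C_A^n at C_A = 2.767).
Overall selectivity = C_D/C_U = r_Dτ/(r_Uτ) = r_D/r_U = 67.5.

67.5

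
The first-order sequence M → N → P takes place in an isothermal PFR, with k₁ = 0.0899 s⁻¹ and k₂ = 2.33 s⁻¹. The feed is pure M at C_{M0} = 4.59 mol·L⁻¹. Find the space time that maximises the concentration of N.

For first-order series the maximum of C_N occurs at τ_opt = ln(k₂/k₁)/(k₂−k₁).
= ln(2.33/0.0899)/(2.33−0.0899) = ln(25.92)/2.240 = 3.255/2.240 = 1.45 s.

1.45 s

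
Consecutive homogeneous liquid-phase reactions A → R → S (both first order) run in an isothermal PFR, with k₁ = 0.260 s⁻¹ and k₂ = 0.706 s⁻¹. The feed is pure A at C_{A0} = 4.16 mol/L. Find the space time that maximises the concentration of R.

2.24 s

Setting dC_R/dτ = 0 gives τ_opt = ln(k₂/k₁)/(k₂−k₁).
= ln(0.706/0.260)/(0.706−0.260) = ln(2.715)/0.4460 = 0.9989/0.4460 = 2.24 s.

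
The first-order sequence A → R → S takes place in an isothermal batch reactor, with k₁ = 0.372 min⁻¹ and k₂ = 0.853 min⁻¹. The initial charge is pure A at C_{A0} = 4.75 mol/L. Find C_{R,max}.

Evaluating C_R at t_opt = ln(k₂/k₁)/(k₂−k₁) gives C_{R,max}/C_{A0} = (k₁/k₂)^[k₂/(k₂−k₁)].
= (0.372/0.853)^(0.853/(0.853−0.372)) = (0.4361)^(1.773) = 0.2295.
C_{R,max} = 0.2295×4.75 = 1.09 mol/L.

1.09 mol/L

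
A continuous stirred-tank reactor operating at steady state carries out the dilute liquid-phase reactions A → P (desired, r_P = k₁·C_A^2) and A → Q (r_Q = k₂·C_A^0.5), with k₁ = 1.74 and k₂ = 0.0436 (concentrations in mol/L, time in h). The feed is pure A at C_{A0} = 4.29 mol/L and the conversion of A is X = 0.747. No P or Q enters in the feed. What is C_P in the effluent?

3.14 mol/L

Exit C_A = C_{A0}(1−X) = 4.29×0.253 = 1.085 mol/L.
Rates in a CSTR are evaluated at the outlet concentration: r_P = 1.74×1.085^2 = 2.050, r_Q = 0.0436×1.085^0.5 = 0.04542.
Fraction of consumed A going to P: r_P/(r_P+r_Q) = 0.9783.
C_P = 0.9783·C_{A0}·X = 0.9783×4.29×0.747 = 3.14 mol/L.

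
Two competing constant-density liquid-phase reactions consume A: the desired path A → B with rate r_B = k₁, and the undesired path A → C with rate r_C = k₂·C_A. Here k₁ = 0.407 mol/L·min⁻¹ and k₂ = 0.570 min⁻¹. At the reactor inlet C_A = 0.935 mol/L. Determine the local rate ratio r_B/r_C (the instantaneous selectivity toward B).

S_{B/C} = r_B/r_C = (k₁)/(k₂·C_A) = (k₁/k₂)·C_A⁻¹.
= (0.407) / (0.570×0.9350) = 0.4070/0.5330 = 0.764.

0.764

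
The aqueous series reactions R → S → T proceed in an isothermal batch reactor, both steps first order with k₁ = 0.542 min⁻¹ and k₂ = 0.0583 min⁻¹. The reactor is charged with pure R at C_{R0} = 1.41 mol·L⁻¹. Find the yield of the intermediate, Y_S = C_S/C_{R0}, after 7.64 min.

0.700

Solving the coupled first-order balances gives C_S(t) = [k₁/(k₂−k₁)]·C_{R0}·(e^(−k₁t) − e^(−k₂t)).
e^(−k₁t) = e^(−0.542×7.64) = e^(−4.141) = 0.01591; e^(−k₂t) = e^(−0.4454) = 0.6406.
C_S = 0.542×1.41/(0.0583−0.542) × (0.01591−0.6406) = (-1.580)×(-0.6247) = 0.9869 mol·L⁻¹.
Y_S = C_S/C_{R0} = 0.9869/1.41 = 0.700.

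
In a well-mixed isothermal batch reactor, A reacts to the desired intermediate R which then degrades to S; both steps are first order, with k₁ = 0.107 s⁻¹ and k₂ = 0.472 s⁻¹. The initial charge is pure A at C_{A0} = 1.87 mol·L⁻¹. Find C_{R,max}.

Evaluating C_R at t_opt = ln(k₂/k₁)/(k₂−k₁) gives C_{R,max}/C_{A0} = (k₁/k₂)^[k₂/(k₂−k₁)].
= (0.107/0.472)^(0.472/(0.472−0.107)) = (0.2267)^(1.293) = 0.1467.
C_{R,max} = 0.1467×1.87 = 0.274 mol·L⁻¹.

0.274 mol·L⁻¹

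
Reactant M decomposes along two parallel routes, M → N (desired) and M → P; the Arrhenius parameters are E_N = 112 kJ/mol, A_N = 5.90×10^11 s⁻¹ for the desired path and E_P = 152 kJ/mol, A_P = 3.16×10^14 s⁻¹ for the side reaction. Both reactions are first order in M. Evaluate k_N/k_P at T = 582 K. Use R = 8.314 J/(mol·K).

7.27

With equal orders, S_{N/P} = k_N/k_P = (A_N/A_P)·exp[(E_P−E_N)/(RT)].
(E_P−E_N)/(RT) = (152−112)×10³/(8.314×582) = 40000/4839 = 8.267.
k_N/k_P = (5.90×10^11/3.16×10^14)·exp(8.267) = 0.001867 × 3892 = 7.27.
Since E_N < E_P, lowering the temperature improves selectivity toward N.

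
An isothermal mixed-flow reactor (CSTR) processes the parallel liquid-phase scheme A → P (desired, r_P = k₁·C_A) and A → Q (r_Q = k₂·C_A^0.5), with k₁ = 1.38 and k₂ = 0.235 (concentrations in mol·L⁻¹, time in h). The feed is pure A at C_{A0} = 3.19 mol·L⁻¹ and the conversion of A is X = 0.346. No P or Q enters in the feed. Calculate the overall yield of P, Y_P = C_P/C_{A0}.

Exit C_A = C_{A0}(1−X) = 3.19×0.654 = 2.086 mol·L⁻¹.
In a CSTR the entire volume is at exit conditions, so r_P = 1.38×2.086 = 2.879 and r_Q = 0.235×2.086^0.5 = 0.3394.
Fraction of consumed A going to P: r_P/(r_P+r_Q) = 0.8945.
C_P = 0.8945·C_{A0}·X = 0.8945×3.19×0.346 = 0.987 mol·L⁻¹; Y_P = C_P/C_{A0} = 0.310.

0.310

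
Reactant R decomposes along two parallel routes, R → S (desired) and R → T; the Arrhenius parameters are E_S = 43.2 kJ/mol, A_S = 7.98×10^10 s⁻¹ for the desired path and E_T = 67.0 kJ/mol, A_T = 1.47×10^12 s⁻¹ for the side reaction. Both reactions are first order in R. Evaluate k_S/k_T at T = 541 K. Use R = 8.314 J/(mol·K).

10.8

Since both paths have the same order in R, the concentration cancels and S_{S/T} = k_S/k_T = (A_S/A_T)·exp[(E_T−E_S)/(RT)].
(E_T−E_S)/(RT) = (67.0−43.2)×10³/(8.314×541) = 23800/4498 = 5.291.
k_S/k_T = (7.98×10^10/1.47×10^12)·exp(5.291) = 0.05429 × 198.6 = 10.8.
Since E_S < E_T, lowering the temperature improves selectivity toward S.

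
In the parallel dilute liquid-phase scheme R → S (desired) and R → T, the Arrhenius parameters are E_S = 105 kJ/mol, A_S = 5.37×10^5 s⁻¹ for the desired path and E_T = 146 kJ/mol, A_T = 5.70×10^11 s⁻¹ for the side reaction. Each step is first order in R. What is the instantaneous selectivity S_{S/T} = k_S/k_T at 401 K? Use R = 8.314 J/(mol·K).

Since both paths have the same order in R, the concentration cancels and S_{S/T} = k_S/k_T = (A_S/A_T)·exp[(E_T−E_S)/(RT)].
(E_T−E_S)/(RT) = (146−105)×10³/(8.314×401) = 41000/3334 = 12.30.
k_S/k_T = (5.37×10^5/5.70×10^11)·exp(12.30) = 9.421×10^-7 × 2.192×10^5 = 0.207.
Since E_S < E_T, lowering the temperature improves selectivity toward S.

0.207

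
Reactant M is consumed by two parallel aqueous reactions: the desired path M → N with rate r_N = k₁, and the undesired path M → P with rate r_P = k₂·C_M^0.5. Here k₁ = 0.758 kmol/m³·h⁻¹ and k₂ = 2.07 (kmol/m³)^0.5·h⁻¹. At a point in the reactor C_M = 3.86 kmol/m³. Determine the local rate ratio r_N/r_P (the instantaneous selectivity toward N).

S_{N/P} = r_N/r_P = (k₁)/(k₂·C_M^0.5) = (k₁/k₂)·C_M^-0.5.
= (0.758) / (2.07×3.860^0.5) = 0.7580/4.067 = 0.186.
The undesired path is higher order in M, so low C_M (CSTR or dilute feed) favours N.

0.186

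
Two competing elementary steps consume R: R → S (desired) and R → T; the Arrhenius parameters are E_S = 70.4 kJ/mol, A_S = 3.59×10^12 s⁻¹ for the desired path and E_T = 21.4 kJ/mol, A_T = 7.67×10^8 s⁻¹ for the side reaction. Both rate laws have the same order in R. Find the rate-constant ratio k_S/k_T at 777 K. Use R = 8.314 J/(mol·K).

Since both paths have the same order in R, the concentration cancels and S_{S/T} = k_S/k_T = (A_S/A_T)·exp[(E_T−E_S)/(RT)].
(E_T−E_S)/(RT) = (21.4−70.4)×10³/(8.314×777) = -49000/6460 = -7.585.
k_S/k_T = (3.59×10^12/7.67×10^8)·exp(-7.585) = 4681 × 5.079×10^-4 = 2.38.
Since E_S > E_T, raising the temperature improves selectivity toward S.

2.38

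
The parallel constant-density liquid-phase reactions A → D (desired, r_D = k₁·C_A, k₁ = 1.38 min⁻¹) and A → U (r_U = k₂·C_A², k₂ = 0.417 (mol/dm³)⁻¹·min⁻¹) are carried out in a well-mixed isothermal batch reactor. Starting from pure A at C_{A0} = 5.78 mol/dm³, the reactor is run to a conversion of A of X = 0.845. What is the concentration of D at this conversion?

C_A = C_{A0}(1−X) = 0.8959 mol/dm³.
Along a PFR/batch, dC_D/dC_A = −r_D/(r_D+r_U) = −k₁/(k₁+k₂·C_A).
Integrating from C_{A0} to C_A: C_D = (1.38/0.417)·ln[(1.38+0.417·5.78)/(1.38+0.417·0.896)] = 3.309·ln(3.790/1.754) = 2.551 mol/dm³.

2.55 mol/dm³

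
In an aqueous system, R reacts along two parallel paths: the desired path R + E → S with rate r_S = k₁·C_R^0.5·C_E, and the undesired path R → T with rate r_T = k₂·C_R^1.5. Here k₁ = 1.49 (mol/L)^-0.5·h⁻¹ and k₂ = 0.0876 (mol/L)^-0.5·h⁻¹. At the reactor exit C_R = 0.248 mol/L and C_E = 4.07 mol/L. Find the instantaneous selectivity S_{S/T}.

279

S_{S/T} = r_S/r_T = (k₁·C_R^0.5·C_E)/(k₂·C_R^1.5) = (k₁/k₂)·C_R⁻¹·C_E.
= (1.49×0.2480^0.5×4.070) / (0.0876×0.2480^1.5) = 3.020/0.01082 = 279.
The undesired path is higher order in R, so low C_R (CSTR or dilute feed) favours S.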